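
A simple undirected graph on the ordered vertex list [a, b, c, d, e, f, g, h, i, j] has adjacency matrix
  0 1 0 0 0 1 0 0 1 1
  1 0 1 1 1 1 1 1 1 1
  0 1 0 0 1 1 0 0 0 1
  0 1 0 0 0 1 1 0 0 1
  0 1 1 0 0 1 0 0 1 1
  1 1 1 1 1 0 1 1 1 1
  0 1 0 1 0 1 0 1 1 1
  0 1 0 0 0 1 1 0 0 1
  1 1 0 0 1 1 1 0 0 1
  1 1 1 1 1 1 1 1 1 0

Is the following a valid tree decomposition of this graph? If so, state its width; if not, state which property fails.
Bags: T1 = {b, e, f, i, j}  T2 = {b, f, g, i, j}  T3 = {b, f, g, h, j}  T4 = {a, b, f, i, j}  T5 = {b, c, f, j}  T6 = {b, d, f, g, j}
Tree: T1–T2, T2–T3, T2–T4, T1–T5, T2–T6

A tree decomposition must satisfy three properties: every vertex lies in some bag; for every edge, both endpoints lie together in some bag; and for every vertex, the bags containing it form a connected subtree. Here edge (e,c) lies in no bag, so the decomposition is invalid.

No — edge (e,c) lies in no bag.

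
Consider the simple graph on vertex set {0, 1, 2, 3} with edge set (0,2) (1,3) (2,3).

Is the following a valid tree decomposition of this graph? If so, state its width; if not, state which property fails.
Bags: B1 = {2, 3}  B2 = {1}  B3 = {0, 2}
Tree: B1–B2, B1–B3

A tree decomposition must satisfy three properties: every vertex lies in some bag; for every edge, both endpoints lie together in some bag; and for every vertex, the bags containing it form a connected subtree. Here edge (3,1) lies in no bag, so the decomposition is invalid.

No — edge (3,1) lies in no bag.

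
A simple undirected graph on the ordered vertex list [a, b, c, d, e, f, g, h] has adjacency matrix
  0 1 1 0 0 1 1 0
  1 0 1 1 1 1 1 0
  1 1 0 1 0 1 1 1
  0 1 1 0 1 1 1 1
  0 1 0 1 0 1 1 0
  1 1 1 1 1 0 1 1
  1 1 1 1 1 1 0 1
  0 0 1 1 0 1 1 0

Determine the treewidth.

4

A width-4 tree decomposition is:
Bags: B1 = {b, c, d, f, g}  B2 = {c, d, f, g, h}  B3 = {a, b, c, f, g}  B4 = {b, d, e, f, g}
Tree: B1–B2, B1–B3, B1–B4
The largest bag has 5 vertices, giving width 4; this decomposition certifies tw(G) ≤ 4. For the lower bound, the 5 vertices {b, d, e, f, g} are pairwise adjacent, and any tree decomposition puts a clique entirely inside one bag — forcing width ≥ 4. Therefore the treewidth is 4.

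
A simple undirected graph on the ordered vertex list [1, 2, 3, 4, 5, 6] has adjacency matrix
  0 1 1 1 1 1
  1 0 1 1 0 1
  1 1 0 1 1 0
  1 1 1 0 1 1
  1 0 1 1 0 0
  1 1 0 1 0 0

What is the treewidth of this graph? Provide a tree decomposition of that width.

Every bag has size at most 4, so the width is 4 − 1 = 3 and tw(G) ≤ 3. For the lower bound, the 4 vertices {1, 2, 3, 4} are pairwise adjacent, and any tree decomposition puts a clique entirely inside one bag — forcing width ≥ 3. Therefore the treewidth is 3.

Treewidth 3.
One optimal decomposition is:
Bags: B1 = {1, 2, 3, 4}  B2 = {1, 2, 4, 6}  B3 = {1, 3, 4, 5}
Tree: B1–B2, B1–B3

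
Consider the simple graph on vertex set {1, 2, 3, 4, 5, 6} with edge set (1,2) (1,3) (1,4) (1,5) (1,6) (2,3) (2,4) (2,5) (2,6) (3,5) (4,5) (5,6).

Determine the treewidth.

3

A width-3 tree decomposition is:
Bags: B1 = {1, 2, 3, 5}  B2 = {1, 2, 5, 6}  B3 = {1, 2, 4, 5}
Tree: B1–B2, B2–B3
Every bag has size at most 4, so the width is 4 − 1 = 3 and tw(G) ≤ 3. Conversely, {1, 2, 3, 5} is a clique of size 4, and the vertices of any clique must share a bag in every tree decomposition; so some bag has ≥ 4 vertices and tw(G) ≥ 3. Combining the bounds, tw(G) = 3.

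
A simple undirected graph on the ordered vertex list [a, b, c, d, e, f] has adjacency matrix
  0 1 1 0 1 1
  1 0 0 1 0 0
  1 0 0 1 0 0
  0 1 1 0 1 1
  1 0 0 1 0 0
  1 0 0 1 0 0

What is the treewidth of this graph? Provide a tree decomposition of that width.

Every bag has size at most 3, so the width is 3 − 1 = 2 and tw(G) ≤ 2. For the lower bound, G contains the cycle a–f–d–b–a, so G is not a forest; only forests have treewidth ≤ 1, hence tw(G) ≥ 2. The upper and lower bounds meet at 2, so that is the treewidth.

Treewidth 2.
One optimal decomposition is:
Bags: B1 = {a, d, f}  B2 = {a, b, d}  B3 = {a, d, e}  B4 = {a, c, d}
Tree: B1–B2, B2–B3, B3–B4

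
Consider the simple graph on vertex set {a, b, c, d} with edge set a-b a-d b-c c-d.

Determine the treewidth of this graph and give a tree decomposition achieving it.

Treewidth 2.
One optimal decomposition is:
Bags: B1 = {b, c, d}  B2 = {a, b, d}
Tree: B1–B2

Each bag holds 3 vertices, so the decomposition has width 2, which upper-bounds the treewidth. The edges d–c–b–a–d form a cycle, so G is not a tree and its treewidth is at least 2. The upper and lower bounds meet at 2, so that is the treewidth.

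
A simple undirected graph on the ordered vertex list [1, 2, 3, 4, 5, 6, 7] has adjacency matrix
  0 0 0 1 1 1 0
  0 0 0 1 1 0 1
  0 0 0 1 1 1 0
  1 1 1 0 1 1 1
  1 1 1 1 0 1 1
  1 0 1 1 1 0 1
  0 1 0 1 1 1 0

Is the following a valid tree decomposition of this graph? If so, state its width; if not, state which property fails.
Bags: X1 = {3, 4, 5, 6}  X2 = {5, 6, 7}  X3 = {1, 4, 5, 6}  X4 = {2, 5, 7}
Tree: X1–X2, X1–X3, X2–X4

A tree decomposition must satisfy three properties: every vertex lies in some bag; for every edge, both endpoints lie together in some bag; and for every vertex, the bags containing it form a connected subtree. Here edge (4,7) lies in no bag, so the decomposition is invalid.

No — edge (4,7) lies in no bag.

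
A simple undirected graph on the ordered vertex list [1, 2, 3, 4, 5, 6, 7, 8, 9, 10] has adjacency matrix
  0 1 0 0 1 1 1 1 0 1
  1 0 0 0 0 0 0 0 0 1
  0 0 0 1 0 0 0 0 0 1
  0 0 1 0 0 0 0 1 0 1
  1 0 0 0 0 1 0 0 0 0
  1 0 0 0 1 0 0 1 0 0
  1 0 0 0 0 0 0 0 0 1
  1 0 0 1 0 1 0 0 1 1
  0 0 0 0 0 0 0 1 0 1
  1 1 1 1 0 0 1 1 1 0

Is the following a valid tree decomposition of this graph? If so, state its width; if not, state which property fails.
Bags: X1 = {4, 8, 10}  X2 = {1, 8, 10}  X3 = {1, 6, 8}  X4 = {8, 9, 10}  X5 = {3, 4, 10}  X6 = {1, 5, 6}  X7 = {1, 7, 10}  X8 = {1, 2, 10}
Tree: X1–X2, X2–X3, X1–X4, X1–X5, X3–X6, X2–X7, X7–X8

Yes; width 2.

Every vertex of G appears in some bag (union = {1, 2, 3, 4, 5, 6, 7, 8, 9, 10}); every edge is covered by a bag; and for each vertex v the set of bags containing v is connected in the bag tree. The decomposition is therefore valid. The largest bag has 3 vertices, so the width is 2.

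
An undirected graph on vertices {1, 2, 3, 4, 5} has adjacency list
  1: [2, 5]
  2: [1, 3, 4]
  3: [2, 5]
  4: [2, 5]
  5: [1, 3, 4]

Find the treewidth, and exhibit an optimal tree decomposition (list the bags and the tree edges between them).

Treewidth 2.
One such decomposition:
Bags: B1 = {2, 4, 5}  B2 = {1, 2, 5}  B3 = {2, 3, 5}
Tree: B1–B2, B2–B3

Every bag has size at most 3, so the width is 3 − 1 = 2 and tw(G) ≤ 2. The edges 2–4–5–1–2 form a cycle, so G is not a tree and its treewidth is at least 2. Combining the bounds, tw(G) = 2.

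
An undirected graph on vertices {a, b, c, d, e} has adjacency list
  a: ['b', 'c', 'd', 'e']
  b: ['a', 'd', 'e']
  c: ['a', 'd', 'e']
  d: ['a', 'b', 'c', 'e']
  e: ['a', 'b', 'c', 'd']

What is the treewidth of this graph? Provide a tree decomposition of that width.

The largest bag has 4 vertices, giving width 3; this decomposition certifies tw(G) ≤ 3. Conversely, {a, c, d, e} is a clique of size 4, and the vertices of any clique must share a bag in every tree decomposition; so some bag has ≥ 4 vertices and tw(G) ≥ 3. The upper and lower bounds meet at 3, so that is the treewidth.

Treewidth 3.
Bags: B1 = {a, b, d, e}  B2 = {a, c, d, e}
Tree: B1–B2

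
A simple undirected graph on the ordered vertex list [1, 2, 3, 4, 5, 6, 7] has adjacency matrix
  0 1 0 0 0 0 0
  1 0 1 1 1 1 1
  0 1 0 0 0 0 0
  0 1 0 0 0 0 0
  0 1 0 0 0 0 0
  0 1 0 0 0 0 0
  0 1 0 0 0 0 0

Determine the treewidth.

1

A width-1 tree decomposition is:
Bags: B1 = {2, 3}  B2 = {2, 6}  B3 = {2, 5}  B4 = {2, 4}  B5 = {1, 2}  B6 = {2, 7}
Tree: B1–B2, B2–B3, B3–B4, B2–B5, B4–B6
The largest bag has 2 vertices, giving width 1; this decomposition certifies tw(G) ≤ 1. G has an edge, so its treewidth is at least 1. The upper and lower bounds meet at 1, so that is the treewidth.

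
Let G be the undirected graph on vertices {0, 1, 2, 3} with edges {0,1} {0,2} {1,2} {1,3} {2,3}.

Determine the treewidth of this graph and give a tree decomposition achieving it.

Treewidth 2.
One such decomposition:
Bags: B1 = {1, 2, 3}  B2 = {0, 1, 2}
Tree: B1–B2

Each bag holds 3 vertices, so the decomposition has width 2, which upper-bounds the treewidth. For the lower bound, the 3 vertices {0, 1, 2} are pairwise adjacent, and any tree decomposition puts a clique entirely inside one bag — forcing width ≥ 2. Combining the bounds, tw(G) = 2.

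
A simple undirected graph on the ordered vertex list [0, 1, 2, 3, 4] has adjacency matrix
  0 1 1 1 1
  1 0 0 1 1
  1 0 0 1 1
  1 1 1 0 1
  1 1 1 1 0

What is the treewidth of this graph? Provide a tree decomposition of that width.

Treewidth 3.
One optimal decomposition is:
Bags: B1 = {0, 1, 3, 4}  B2 = {0, 2, 3, 4}
Tree: B1–B2

Each bag holds 4 vertices, so the decomposition has width 3, which upper-bounds the treewidth. For the lower bound, the 4 vertices {0, 1, 3, 4} are pairwise adjacent, and any tree decomposition puts a clique entirely inside one bag — forcing width ≥ 3. Combining the bounds, tw(G) = 3.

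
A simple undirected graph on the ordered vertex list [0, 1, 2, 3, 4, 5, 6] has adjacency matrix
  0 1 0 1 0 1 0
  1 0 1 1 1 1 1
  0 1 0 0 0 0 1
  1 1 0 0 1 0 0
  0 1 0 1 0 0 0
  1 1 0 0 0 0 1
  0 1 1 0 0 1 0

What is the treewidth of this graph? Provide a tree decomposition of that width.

Treewidth 2.
Bags: B1 = {0, 1, 3}  B2 = {0, 1, 5}  B3 = {1, 3, 4}  B4 = {1, 5, 6}  B5 = {1, 2, 6}
Tree: B1–B2, B1–B3, B2–B4, B4–B5

Every bag has size at most 3, so the width is 3 − 1 = 2 and tw(G) ≤ 2. On the other hand G contains the 3-clique {0, 1, 3}. A clique must lie in a single bag of any decomposition, so no decomposition can have width below 2. Combining the bounds, tw(G) = 2.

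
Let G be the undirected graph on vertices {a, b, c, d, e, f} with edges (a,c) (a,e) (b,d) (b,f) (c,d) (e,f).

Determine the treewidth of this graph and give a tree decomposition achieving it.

The largest bag has 3 vertices, giving width 2; this decomposition certifies tw(G) ≤ 2. For the lower bound, G contains the cycle b–d–c–a–e–f–b, so G is not a forest; only forests have treewidth ≤ 1, hence tw(G) ≥ 2. Therefore the treewidth is 2.

Treewidth 2.
One such decomposition:
Bags: B1 = {b, c, d}  B2 = {a, b, c}  B3 = {a, b, e}  B4 = {b, e, f}
Tree: B1–B2, B2–B3, B3–B4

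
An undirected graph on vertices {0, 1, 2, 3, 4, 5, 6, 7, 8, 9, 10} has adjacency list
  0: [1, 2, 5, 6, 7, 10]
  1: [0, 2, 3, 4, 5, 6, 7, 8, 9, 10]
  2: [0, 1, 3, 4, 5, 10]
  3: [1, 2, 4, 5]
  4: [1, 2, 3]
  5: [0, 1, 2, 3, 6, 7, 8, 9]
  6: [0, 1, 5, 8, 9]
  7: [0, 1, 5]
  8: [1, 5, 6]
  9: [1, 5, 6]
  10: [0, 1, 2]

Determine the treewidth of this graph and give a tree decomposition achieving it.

Treewidth 3.
Bags: B1 = {0, 1, 2, 5}  B2 = {1, 2, 3, 5}  B3 = {0, 1, 5, 6}  B4 = {1, 5, 6, 8}  B5 = {0, 1, 5, 7}  B6 = {0, 1, 2, 10}  B7 = {1, 2, 3, 4}  B8 = {1, 5, 6, 9}
Tree: B1–B2, B1–B3, B3–B4, B3–B5, B1–B6, B2–B7, B4–B8

Every bag has size at most 4, so the width is 4 − 1 = 3 and tw(G) ≤ 3. On the other hand G contains the 4-clique {0, 1, 2, 10}. A clique must lie in a single bag of any decomposition, so no decomposition can have width below 3. The upper and lower bounds meet at 3, so that is the treewidth.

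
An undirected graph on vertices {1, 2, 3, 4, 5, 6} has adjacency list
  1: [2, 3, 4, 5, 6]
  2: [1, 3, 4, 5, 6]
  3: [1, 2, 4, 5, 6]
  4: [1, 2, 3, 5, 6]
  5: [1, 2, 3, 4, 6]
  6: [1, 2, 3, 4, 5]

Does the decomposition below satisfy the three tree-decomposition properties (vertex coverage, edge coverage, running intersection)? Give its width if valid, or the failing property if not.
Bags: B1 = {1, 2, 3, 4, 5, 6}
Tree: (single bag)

Yes; width 5.

Checking the three conditions: (i) the bags cover all of {1, 2, 3, 4, 5, 6}; (ii) for each edge, some bag contains both endpoints; (iii) the bags containing any fixed vertex form a subtree. All hold, so the decomposition is valid with width 6 − 1 = 5.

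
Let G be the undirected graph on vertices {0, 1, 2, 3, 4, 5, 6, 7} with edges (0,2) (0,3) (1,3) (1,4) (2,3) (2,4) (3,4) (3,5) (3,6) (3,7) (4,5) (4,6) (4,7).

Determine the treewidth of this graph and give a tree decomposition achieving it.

The largest bag has 3 vertices, giving width 2; this decomposition certifies tw(G) ≤ 2. Conversely, {0, 2, 3} is a clique of size 3, and the vertices of any clique must share a bag in every tree decomposition; so some bag has ≥ 3 vertices and tw(G) ≥ 2. Hence tw(G) = 2 exactly.

Treewidth 2.
Bags: B1 = {3, 4, 6}  B2 = {3, 4, 7}  B3 = {2, 3, 4}  B4 = {1, 3, 4}  B5 = {0, 2, 3}  B6 = {3, 4, 5}
Tree: B1–B2, B2–B3, B3–B4, B3–B5, B2–B6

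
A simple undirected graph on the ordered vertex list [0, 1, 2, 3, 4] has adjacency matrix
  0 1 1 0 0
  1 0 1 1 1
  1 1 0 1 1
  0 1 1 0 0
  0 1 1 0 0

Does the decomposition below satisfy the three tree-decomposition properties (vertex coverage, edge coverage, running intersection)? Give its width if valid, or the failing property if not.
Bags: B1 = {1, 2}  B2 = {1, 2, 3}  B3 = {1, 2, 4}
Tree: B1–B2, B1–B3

A tree decomposition must satisfy three properties: every vertex lies in some bag; for every edge, both endpoints lie together in some bag; and for every vertex, the bags containing it form a connected subtree. Here vertex 0 appears in no bag, so the decomposition is invalid.

No — vertex 0 appears in no bag.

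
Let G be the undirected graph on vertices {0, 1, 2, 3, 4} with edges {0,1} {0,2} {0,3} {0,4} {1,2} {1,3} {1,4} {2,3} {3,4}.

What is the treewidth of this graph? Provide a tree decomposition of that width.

The largest bag has 4 vertices, giving width 3; this decomposition certifies tw(G) ≤ 3. For the lower bound, the 4 vertices {0, 1, 2, 3} are pairwise adjacent, and any tree decomposition puts a clique entirely inside one bag — forcing width ≥ 3. Hence tw(G) = 3 exactly.

Treewidth 3.
One such decomposition:
Bags: B1 = {0, 1, 3, 4}  B2 = {0, 1, 2, 3}
Tree: B1–B2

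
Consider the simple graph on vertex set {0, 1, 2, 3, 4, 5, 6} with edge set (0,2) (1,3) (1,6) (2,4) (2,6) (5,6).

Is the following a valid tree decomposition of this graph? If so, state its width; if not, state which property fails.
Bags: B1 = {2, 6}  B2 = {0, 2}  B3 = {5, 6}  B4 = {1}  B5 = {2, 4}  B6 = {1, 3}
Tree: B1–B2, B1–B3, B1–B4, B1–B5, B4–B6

No — edge (6,1) lies in no bag.

A tree decomposition must satisfy three properties: every vertex lies in some bag; for every edge, both endpoints lie together in some bag; and for every vertex, the bags containing it form a connected subtree. Here edge (6,1) lies in no bag, so the decomposition is invalid.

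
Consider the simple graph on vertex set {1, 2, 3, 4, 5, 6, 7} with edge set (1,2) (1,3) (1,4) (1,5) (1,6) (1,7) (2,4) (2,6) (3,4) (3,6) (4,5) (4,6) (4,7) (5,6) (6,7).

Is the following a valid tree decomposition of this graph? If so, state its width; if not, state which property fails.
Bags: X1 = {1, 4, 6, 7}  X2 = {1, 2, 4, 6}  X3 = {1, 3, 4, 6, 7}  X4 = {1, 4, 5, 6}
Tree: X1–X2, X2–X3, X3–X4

No — bags containing vertex 7 are not connected in the tree.

A tree decomposition must satisfy three properties: every vertex lies in some bag; for every edge, both endpoints lie together in some bag; and for every vertex, the bags containing it form a connected subtree. Here bags containing vertex 7 are not connected in the tree, so the decomposition is invalid.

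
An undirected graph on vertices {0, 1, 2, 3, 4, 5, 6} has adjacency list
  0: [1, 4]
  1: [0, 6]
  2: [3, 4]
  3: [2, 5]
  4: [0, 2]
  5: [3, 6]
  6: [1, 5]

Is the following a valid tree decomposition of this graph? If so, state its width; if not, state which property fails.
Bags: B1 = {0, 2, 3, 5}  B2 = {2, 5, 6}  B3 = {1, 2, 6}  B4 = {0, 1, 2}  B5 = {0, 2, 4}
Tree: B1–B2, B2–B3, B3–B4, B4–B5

No — bags containing vertex 0 are not connected in the tree.

A tree decomposition must satisfy three properties: every vertex lies in some bag; for every edge, both endpoints lie together in some bag; and for every vertex, the bags containing it form a connected subtree. Here bags containing vertex 0 are not connected in the tree, so the decomposition is invalid.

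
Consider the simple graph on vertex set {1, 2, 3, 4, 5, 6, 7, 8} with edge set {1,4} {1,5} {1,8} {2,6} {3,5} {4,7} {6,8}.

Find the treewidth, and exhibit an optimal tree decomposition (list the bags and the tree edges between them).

Treewidth 1.
One optimal decomposition is:
Bags: B1 = {1, 4}  B2 = {4, 7}  B3 = {1, 5}  B4 = {1, 8}  B5 = {6, 8}  B6 = {2, 6}  B7 = {3, 5}
Tree: B1–B2, B1–B3, B1–B4, B4–B5, B5–B6, B3–B7

Each bag holds 2 vertices, so the decomposition has width 1, which upper-bounds the treewidth. G has an edge, so its treewidth is at least 1. Hence tw(G) = 1 exactly.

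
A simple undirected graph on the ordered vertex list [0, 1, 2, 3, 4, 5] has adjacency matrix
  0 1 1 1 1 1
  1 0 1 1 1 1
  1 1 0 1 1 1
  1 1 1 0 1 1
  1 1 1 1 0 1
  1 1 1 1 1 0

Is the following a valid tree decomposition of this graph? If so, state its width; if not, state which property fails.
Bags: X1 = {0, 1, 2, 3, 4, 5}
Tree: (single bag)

Yes; width 5.

Every vertex of G appears in some bag (union = {0, 1, 2, 3, 4, 5}); every edge is covered by a bag; and for each vertex v the set of bags containing v is connected in the bag tree. The decomposition is therefore valid. The largest bag has 6 vertices, so the width is 5.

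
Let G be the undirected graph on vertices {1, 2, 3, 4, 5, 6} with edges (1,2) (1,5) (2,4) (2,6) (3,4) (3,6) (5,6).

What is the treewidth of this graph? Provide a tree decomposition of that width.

Treewidth 2.
Bags: B1 = {2, 3, 4}  B2 = {2, 3, 6}  B3 = {1, 2, 6}  B4 = {1, 5, 6}
Tree: B1–B2, B2–B3, B3–B4

Each bag holds 3 vertices, so the decomposition has width 2, which upper-bounds the treewidth. Since 4–3–6–2–4 is a cycle in G, G is not acyclic. Forests are exactly the graphs of treewidth ≤ 1, so tw(G) ≥ 2. Hence tw(G) = 2 exactly.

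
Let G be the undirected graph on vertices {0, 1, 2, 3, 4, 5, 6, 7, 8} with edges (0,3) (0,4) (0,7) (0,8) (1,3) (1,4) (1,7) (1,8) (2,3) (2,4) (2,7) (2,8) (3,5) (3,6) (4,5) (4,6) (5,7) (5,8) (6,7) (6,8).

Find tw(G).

A width-4 tree decomposition is:
Bags: B1 = {2, 3, 4, 7, 8}  B2 = {3, 4, 6, 7, 8}  B3 = {0, 3, 4, 7, 8}  B4 = {3, 4, 5, 7, 8}  B5 = {1, 3, 4, 7, 8}
Tree: B1–B2, B2–B3, B3–B4, B4–B5
Every bag has size at most 5, so the width is 5 − 1 = 4 and tw(G) ≤ 4. For the lower bound: the 5 vertex sets {2,4}, {6,8}, {0,3}, {7}, {5} are disjoint, each induces a connected subgraph, and every pair is joined by at least one edge of G. Contracting each set to a single vertex therefore yields K_{5} as a minor, and since treewidth is minor-monotone, tw(G) ≥ tw(K_{5}) = 4. Combining the bounds, tw(G) = 4.

4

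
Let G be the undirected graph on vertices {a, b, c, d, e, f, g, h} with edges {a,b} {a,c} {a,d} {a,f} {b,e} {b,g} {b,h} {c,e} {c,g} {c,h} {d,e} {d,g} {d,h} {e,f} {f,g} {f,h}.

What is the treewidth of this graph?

A width-4 tree decomposition is:
Bags: B1 = {a, b, e, g, h}  B2 = {a, e, f, g, h}  B3 = {a, d, e, g, h}  B4 = {a, c, e, g, h}
Tree: B1–B2, B2–B3, B3–B4
The largest bag has 5 vertices, giving width 4; this decomposition certifies tw(G) ≤ 4. For the lower bound: the 5 vertex sets {b,e}, {f,h}, {d,g}, {a}, {c} are disjoint, each induces a connected subgraph, and every pair is joined by at least one edge of G. Contracting each set to a single vertex therefore yields K_{5} as a minor, and since treewidth is minor-monotone, tw(G) ≥ tw(K_{5}) = 4. The upper and lower bounds meet at 4, so that is the treewidth.

4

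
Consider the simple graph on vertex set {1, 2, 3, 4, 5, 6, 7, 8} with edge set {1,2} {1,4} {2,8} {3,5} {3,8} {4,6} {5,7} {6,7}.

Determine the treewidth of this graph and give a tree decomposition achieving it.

Treewidth 2.
One optimal decomposition is:
Bags: B1 = {1, 2, 8}  B2 = {1, 3, 8}  B3 = {1, 3, 5}  B4 = {1, 5, 7}  B5 = {1, 6, 7}  B6 = {1, 4, 6}
Tree: B1–B2, B2–B3, B3–B4, B4–B5, B5–B6

Each bag holds 3 vertices, so the decomposition has width 2, which upper-bounds the treewidth. The edges 1–2–8–3–5–7–6–4–1 form a cycle, so G is not a tree and its treewidth is at least 2. Combining the bounds, tw(G) = 2.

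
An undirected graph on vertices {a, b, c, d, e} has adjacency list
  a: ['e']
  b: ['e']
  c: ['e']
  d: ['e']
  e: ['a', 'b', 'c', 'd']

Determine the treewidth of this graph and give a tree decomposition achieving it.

Each bag holds 2 vertices, so the decomposition has width 1, which upper-bounds the treewidth. Any graph with an edge has treewidth ≥ 1, and G has the edge c–e. Hence tw(G) = 1 exactly.

Treewidth 1.
Bags: B1 = {c, e}  B2 = {d, e}  B3 = {b, e}  B4 = {a, e}
Tree: B1–B2, B2–B3, B2–B4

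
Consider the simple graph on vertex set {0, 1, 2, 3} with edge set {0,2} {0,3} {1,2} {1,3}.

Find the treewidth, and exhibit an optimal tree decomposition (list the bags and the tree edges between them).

The largest bag has 3 vertices, giving width 2; this decomposition certifies tw(G) ≤ 2. The edges 1–2–0–3–1 form a cycle, so G is not a tree and its treewidth is at least 2. Hence tw(G) = 2 exactly.

Treewidth 2.
One such decomposition:
Bags: B1 = {0, 1, 2}  B2 = {0, 1, 3}
Tree: B1–B2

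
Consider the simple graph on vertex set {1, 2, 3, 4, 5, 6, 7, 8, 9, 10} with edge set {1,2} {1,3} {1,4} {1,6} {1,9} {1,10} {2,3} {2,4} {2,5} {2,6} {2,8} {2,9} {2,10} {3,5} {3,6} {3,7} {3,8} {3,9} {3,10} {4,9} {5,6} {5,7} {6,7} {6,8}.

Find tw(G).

A width-3 tree decomposition is:
Bags: B1 = {1, 2, 3, 9}  B2 = {1, 2, 3, 6}  B3 = {1, 2, 3, 10}  B4 = {2, 3, 5, 6}  B5 = {1, 2, 4, 9}  B6 = {3, 5, 6, 7}  B7 = {2, 3, 6, 8}
Tree: B1–B2, B2–B3, B2–B4, B1–B5, B4–B6, B4–B7
Each bag holds 4 vertices, so the decomposition has width 3, which upper-bounds the treewidth. On the other hand G contains the 4-clique {2, 3, 6, 8}. A clique must lie in a single bag of any decomposition, so no decomposition can have width below 3. Therefore the treewidth is 3.

3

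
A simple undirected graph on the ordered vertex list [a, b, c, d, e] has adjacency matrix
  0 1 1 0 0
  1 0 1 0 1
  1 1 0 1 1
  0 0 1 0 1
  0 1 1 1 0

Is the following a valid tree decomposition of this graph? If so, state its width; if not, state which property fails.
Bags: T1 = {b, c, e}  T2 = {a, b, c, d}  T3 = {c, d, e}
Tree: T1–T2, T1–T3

No — bags containing vertex d are not connected in the tree.

A tree decomposition must satisfy three properties: every vertex lies in some bag; for every edge, both endpoints lie together in some bag; and for every vertex, the bags containing it form a connected subtree. Here bags containing vertex d are not connected in the tree, so the decomposition is invalid.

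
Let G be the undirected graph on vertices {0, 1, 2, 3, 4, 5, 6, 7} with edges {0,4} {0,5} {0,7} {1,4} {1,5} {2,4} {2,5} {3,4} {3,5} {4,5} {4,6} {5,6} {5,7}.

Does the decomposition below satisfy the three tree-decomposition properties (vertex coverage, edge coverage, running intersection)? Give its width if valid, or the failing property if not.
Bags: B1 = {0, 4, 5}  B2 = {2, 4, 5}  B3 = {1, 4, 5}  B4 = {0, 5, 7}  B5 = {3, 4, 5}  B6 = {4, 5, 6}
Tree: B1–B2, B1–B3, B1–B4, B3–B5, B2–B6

Every vertex of G appears in some bag (union = {0, 1, 2, 3, 4, 5, 6, 7}); every edge is covered by a bag; and for each vertex v the set of bags containing v is connected in the bag tree. The decomposition is therefore valid. The largest bag has 3 vertices, so the width is 2.

Yes; width 2.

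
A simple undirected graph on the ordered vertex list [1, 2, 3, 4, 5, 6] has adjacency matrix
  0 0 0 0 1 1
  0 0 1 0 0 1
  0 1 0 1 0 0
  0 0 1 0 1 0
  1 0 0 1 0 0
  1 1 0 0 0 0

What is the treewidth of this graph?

A width-2 tree decomposition is:
Bags: B1 = {3, 4, 5}  B2 = {1, 3, 5}  B3 = {1, 3, 6}  B4 = {2, 3, 6}
Tree: B1–B2, B2–B3, B3–B4
The largest bag has 3 vertices, giving width 2; this decomposition certifies tw(G) ≤ 2. Since 3–4–5–1–6–2–3 is a cycle in G, G is not acyclic. Forests are exactly the graphs of treewidth ≤ 1, so tw(G) ≥ 2. Therefore the treewidth is 2.

2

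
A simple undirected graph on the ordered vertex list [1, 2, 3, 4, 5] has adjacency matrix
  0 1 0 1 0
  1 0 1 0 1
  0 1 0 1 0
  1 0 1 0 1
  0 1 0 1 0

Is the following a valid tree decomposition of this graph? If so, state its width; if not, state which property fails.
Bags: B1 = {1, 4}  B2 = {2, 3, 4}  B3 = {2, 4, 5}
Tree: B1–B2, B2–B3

No — edge (2,1) lies in no bag.

A tree decomposition must satisfy three properties: every vertex lies in some bag; for every edge, both endpoints lie together in some bag; and for every vertex, the bags containing it form a connected subtree. Here edge (2,1) lies in no bag, so the decomposition is invalid.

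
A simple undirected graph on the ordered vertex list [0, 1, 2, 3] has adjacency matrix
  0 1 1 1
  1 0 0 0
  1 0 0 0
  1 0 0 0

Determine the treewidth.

A width-1 tree decomposition is:
Bags: B1 = {0, 1}  B2 = {0, 3}  B3 = {0, 2}
Tree: B1–B2, B1–B3
Every bag has size at most 2, so the width is 2 − 1 = 1 and tw(G) ≤ 1. Any graph with an edge has treewidth ≥ 1, and G has the edge 1–0. The upper and lower bounds meet at 1, so that is the treewidth.

1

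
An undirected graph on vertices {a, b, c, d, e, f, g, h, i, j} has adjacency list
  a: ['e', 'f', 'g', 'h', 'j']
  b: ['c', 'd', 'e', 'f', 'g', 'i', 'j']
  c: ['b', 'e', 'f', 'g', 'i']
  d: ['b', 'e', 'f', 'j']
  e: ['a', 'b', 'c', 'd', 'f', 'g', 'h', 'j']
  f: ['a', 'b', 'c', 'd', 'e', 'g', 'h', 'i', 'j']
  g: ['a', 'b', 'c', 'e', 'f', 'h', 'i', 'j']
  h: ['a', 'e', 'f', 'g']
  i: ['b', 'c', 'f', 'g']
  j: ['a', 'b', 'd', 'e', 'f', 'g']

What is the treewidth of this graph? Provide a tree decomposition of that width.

Treewidth 4.
One such decomposition:
Bags: B1 = {a, e, f, g, j}  B2 = {a, e, f, g, h}  B3 = {b, e, f, g, j}  B4 = {b, c, e, f, g}  B5 = {b, d, e, f, j}  B6 = {b, c, f, g, i}
Tree: B1–B2, B1–B3, B3–B4, B3–B5, B4–B6

Every bag has size at most 5, so the width is 5 − 1 = 4 and tw(G) ≤ 4. For the lower bound, the 5 vertices {b, d, e, f, j} are pairwise adjacent, and any tree decomposition puts a clique entirely inside one bag — forcing width ≥ 4. The upper and lower bounds meet at 4, so that is the treewidth.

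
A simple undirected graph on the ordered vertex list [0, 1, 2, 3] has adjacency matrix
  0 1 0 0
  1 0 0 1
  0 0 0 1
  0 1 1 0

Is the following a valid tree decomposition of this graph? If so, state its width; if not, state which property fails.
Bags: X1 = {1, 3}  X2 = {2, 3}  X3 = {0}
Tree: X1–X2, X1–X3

A tree decomposition must satisfy three properties: every vertex lies in some bag; for every edge, both endpoints lie together in some bag; and for every vertex, the bags containing it form a connected subtree. Here edge (1,0) lies in no bag, so the decomposition is invalid.

No — edge (1,0) lies in no bag.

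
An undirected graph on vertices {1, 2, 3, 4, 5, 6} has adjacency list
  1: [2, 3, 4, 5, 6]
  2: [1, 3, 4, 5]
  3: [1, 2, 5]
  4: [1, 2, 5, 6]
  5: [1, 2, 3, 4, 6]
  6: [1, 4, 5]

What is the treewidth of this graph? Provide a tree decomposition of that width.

The largest bag has 4 vertices, giving width 3; this decomposition certifies tw(G) ≤ 3. For the lower bound, the 4 vertices {1, 2, 3, 5} are pairwise adjacent, and any tree decomposition puts a clique entirely inside one bag — forcing width ≥ 3. Combining the bounds, tw(G) = 3.

Treewidth 3.
One optimal decomposition is:
Bags: B1 = {1, 2, 4, 5}  B2 = {1, 2, 3, 5}  B3 = {1, 4, 5, 6}
Tree: B1–B2, B1–B3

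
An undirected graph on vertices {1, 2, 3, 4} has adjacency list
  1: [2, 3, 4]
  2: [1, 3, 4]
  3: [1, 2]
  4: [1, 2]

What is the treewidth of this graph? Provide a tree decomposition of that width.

The largest bag has 3 vertices, giving width 2; this decomposition certifies tw(G) ≤ 2. On the other hand G contains the 3-clique {1, 2, 3}. A clique must lie in a single bag of any decomposition, so no decomposition can have width below 2. Hence tw(G) = 2 exactly.

Treewidth 2.
Bags: B1 = {1, 2, 4}  B2 = {1, 2, 3}
Tree: B1–B2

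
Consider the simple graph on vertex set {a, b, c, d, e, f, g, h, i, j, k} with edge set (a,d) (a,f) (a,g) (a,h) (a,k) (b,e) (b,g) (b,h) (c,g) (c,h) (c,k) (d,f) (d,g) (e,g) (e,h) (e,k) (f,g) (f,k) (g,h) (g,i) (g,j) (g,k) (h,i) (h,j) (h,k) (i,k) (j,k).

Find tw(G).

3

A width-3 tree decomposition is:
Bags: B1 = {g, h, i, k}  B2 = {a, g, h, k}  B3 = {c, g, h, k}  B4 = {e, g, h, k}  B5 = {a, f, g, k}  B6 = {b, e, g, h}  B7 = {g, h, j, k}  B8 = {a, d, f, g}
Tree: B1–B2, B2–B3, B3–B4, B2–B5, B4–B6, B3–B7, B5–B8
The largest bag has 4 vertices, giving width 3; this decomposition certifies tw(G) ≤ 3. For the lower bound, the 4 vertices {a, d, f, g} are pairwise adjacent, and any tree decomposition puts a clique entirely inside one bag — forcing width ≥ 3. Combining the bounds, tw(G) = 3.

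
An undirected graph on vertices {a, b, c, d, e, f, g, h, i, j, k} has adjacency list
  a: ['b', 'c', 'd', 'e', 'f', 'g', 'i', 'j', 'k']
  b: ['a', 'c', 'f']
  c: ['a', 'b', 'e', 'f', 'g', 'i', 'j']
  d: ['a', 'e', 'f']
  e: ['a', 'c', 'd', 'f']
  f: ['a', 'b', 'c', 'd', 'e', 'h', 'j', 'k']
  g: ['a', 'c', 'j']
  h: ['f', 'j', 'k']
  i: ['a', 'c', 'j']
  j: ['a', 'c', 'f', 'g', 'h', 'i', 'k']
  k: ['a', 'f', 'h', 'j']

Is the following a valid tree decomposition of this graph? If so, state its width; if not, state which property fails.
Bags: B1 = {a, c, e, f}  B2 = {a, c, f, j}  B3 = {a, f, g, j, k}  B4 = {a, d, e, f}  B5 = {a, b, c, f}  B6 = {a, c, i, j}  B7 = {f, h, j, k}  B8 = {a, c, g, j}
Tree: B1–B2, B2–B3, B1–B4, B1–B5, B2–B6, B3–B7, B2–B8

A tree decomposition must satisfy three properties: every vertex lies in some bag; for every edge, both endpoints lie together in some bag; and for every vertex, the bags containing it form a connected subtree. Here bags containing vertex g are not connected in the tree, so the decomposition is invalid.

No — bags containing vertex g are not connected in the tree.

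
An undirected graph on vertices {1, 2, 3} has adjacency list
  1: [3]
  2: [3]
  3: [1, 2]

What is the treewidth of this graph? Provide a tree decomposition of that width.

Every bag has size at most 2, so the width is 2 − 1 = 1 and tw(G) ≤ 1. G has an edge, so its treewidth is at least 1. Therefore the treewidth is 1.

Treewidth 1.
One such decomposition:
Bags: B1 = {2, 3}  B2 = {1, 3}
Tree: B1–B2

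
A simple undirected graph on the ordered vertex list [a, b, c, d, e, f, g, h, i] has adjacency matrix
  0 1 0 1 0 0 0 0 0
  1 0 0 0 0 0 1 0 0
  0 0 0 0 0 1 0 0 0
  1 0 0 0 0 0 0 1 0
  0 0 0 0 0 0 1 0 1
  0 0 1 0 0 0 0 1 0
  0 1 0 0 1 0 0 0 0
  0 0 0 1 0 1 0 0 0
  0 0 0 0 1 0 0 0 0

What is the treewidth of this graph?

1

A width-1 tree decomposition is:
Bags: B1 = {e, i}  B2 = {e, g}  B3 = {b, g}  B4 = {a, b}  B5 = {a, d}  B6 = {d, h}  B7 = {f, h}  B8 = {c, f}
Tree: B1–B2, B2–B3, B3–B4, B4–B5, B5–B6, B6–B7, B7–B8
The largest bag has 2 vertices, giving width 1; this decomposition certifies tw(G) ≤ 1. Any graph with an edge has treewidth ≥ 1, and G has the edge i–e. The upper and lower bounds meet at 1, so that is the treewidth.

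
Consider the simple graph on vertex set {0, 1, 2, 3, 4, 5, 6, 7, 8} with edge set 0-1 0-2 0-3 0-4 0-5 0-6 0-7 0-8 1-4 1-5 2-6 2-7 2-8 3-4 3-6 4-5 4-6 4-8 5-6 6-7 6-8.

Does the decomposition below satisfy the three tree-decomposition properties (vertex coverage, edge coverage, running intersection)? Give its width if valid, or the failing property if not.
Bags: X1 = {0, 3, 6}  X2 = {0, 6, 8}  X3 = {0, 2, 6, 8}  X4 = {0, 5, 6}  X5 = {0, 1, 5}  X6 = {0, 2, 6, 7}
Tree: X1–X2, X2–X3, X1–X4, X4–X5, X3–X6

A tree decomposition must satisfy three properties: every vertex lies in some bag; for every edge, both endpoints lie together in some bag; and for every vertex, the bags containing it form a connected subtree. Here vertex 4 appears in no bag, so the decomposition is invalid.

No — vertex 4 appears in no bag.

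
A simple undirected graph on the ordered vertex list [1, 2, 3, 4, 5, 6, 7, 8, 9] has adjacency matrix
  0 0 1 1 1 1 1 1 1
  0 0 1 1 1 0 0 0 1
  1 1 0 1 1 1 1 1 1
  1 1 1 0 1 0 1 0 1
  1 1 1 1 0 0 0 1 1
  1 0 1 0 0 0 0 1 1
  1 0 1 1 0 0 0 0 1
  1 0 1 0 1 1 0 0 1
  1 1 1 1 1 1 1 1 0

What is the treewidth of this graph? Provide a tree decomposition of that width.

Treewidth 4.
One such decomposition:
Bags: B1 = {1, 3, 5, 8, 9}  B2 = {1, 3, 4, 5, 9}  B3 = {1, 3, 4, 7, 9}  B4 = {2, 3, 4, 5, 9}  B5 = {1, 3, 6, 8, 9}
Tree: B1–B2, B2–B3, B2–B4, B1–B5

The largest bag has 5 vertices, giving width 4; this decomposition certifies tw(G) ≤ 4. On the other hand G contains the 5-clique {1, 3, 5, 8, 9}. A clique must lie in a single bag of any decomposition, so no decomposition can have width below 4. Combining the bounds, tw(G) = 4.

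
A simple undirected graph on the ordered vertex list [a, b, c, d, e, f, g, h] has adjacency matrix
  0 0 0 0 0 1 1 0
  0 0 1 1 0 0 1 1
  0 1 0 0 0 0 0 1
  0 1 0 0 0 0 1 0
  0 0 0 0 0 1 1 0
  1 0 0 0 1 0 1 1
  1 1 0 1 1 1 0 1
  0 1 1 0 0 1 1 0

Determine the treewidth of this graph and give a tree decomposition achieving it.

Treewidth 2.
Bags: B1 = {e, f, g}  B2 = {f, g, h}  B3 = {b, g, h}  B4 = {b, c, h}  B5 = {b, d, g}  B6 = {a, f, g}
Tree: B1–B2, B2–B3, B3–B4, B3–B5, B2–B6

Every bag has size at most 3, so the width is 3 − 1 = 2 and tw(G) ≤ 2. On the other hand G contains the 3-clique {b, d, g}. A clique must lie in a single bag of any decomposition, so no decomposition can have width below 2. Combining the bounds, tw(G) = 2.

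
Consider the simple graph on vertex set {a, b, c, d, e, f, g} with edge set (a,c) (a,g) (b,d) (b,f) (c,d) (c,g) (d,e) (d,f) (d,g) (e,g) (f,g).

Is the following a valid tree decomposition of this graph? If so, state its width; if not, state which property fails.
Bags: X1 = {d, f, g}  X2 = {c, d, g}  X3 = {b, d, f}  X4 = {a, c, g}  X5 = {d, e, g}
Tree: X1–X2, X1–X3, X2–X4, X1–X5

Yes; width 2.

Vertex coverage: the bags together contain {a, b, c, d, e, f, g}, the full vertex set. Edge coverage: each edge of G has both endpoints in at least one bag. Running intersection: for every vertex, the bags containing it form a connected subtree. All three properties hold, so this is a valid tree decomposition of width max|bag| − 1 = 2, and hence tw(G) ≤ 2.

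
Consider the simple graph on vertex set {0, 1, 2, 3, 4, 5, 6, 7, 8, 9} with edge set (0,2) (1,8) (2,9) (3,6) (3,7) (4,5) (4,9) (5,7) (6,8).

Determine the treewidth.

A width-1 tree decomposition is:
Bags: B1 = {1, 8}  B2 = {6, 8}  B3 = {3, 6}  B4 = {3, 7}  B5 = {5, 7}  B6 = {4, 5}  B7 = {4, 9}  B8 = {2, 9}  B9 = {0, 2}
Tree: B1–B2, B2–B3, B3–B4, B4–B5, B5–B6, B6–B7, B7–B8, B8–B9
The largest bag has 2 vertices, giving width 1; this decomposition certifies tw(G) ≤ 1. Since G has at least one edge (e.g. 1–8), it is not an edgeless graph, so tw(G) ≥ 1. Therefore the treewidth is 1.

1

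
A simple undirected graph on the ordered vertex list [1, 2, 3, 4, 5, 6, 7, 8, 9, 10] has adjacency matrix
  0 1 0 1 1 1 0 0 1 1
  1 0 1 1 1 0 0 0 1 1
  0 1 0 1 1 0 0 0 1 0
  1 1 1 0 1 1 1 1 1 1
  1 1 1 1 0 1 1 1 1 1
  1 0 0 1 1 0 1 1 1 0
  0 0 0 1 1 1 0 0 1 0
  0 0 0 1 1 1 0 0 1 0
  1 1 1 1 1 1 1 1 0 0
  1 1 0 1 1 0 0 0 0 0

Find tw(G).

4

A width-4 tree decomposition is:
Bags: B1 = {4, 5, 6, 8, 9}  B2 = {1, 4, 5, 6, 9}  B3 = {1, 2, 4, 5, 9}  B4 = {2, 3, 4, 5, 9}  B5 = {1, 2, 4, 5, 10}  B6 = {4, 5, 6, 7, 9}
Tree: B1–B2, B2–B3, B3–B4, B3–B5, B1–B6
Each bag holds 5 vertices, so the decomposition has width 4, which upper-bounds the treewidth. On the other hand G contains the 5-clique {1, 2, 4, 5, 9}. A clique must lie in a single bag of any decomposition, so no decomposition can have width below 4. Hence tw(G) = 4 exactly.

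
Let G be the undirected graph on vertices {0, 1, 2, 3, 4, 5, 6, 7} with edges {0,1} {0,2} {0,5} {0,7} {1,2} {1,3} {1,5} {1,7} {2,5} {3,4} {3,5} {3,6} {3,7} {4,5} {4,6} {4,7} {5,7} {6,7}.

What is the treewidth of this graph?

A width-3 tree decomposition is:
Bags: B1 = {1, 3, 5, 7}  B2 = {0, 1, 5, 7}  B3 = {3, 4, 5, 7}  B4 = {3, 4, 6, 7}  B5 = {0, 1, 2, 5}
Tree: B1–B2, B1–B3, B3–B4, B2–B5
The largest bag has 4 vertices, giving width 3; this decomposition certifies tw(G) ≤ 3. Conversely, {0, 1, 2, 5} is a clique of size 4, and the vertices of any clique must share a bag in every tree decomposition; so some bag has ≥ 4 vertices and tw(G) ≥ 3. The upper and lower bounds meet at 3, so that is the treewidth.

3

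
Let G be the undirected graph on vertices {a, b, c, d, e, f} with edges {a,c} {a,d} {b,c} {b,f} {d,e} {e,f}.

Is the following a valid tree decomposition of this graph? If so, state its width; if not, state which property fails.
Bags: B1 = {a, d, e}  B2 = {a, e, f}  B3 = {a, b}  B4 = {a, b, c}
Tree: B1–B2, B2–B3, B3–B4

No — edge (f,b) lies in no bag.

A tree decomposition must satisfy three properties: every vertex lies in some bag; for every edge, both endpoints lie together in some bag; and for every vertex, the bags containing it form a connected subtree. Here edge (f,b) lies in no bag, so the decomposition is invalid.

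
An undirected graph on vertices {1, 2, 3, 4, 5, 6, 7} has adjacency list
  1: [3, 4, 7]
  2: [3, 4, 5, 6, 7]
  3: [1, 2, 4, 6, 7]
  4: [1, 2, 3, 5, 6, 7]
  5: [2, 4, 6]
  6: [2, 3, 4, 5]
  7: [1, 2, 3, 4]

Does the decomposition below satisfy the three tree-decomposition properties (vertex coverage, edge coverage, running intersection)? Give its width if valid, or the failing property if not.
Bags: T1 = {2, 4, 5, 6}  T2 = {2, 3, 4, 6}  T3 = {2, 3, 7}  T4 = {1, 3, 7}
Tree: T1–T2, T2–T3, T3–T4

No — edge (4,7) lies in no bag.

A tree decomposition must satisfy three properties: every vertex lies in some bag; for every edge, both endpoints lie together in some bag; and for every vertex, the bags containing it form a connected subtree. Here edge (4,7) lies in no bag, so the decomposition is invalid.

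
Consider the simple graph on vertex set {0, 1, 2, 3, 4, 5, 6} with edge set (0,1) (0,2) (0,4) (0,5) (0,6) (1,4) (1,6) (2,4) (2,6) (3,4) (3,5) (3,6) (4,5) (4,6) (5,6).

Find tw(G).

A width-3 tree decomposition is:
Bags: B1 = {3, 4, 5, 6}  B2 = {0, 4, 5, 6}  B3 = {0, 2, 4, 6}  B4 = {0, 1, 4, 6}
Tree: B1–B2, B2–B3, B3–B4
Each bag holds 4 vertices, so the decomposition has width 3, which upper-bounds the treewidth. For the lower bound, the 4 vertices {0, 1, 4, 6} are pairwise adjacent, and any tree decomposition puts a clique entirely inside one bag — forcing width ≥ 3. The upper and lower bounds meet at 3, so that is the treewidth.

3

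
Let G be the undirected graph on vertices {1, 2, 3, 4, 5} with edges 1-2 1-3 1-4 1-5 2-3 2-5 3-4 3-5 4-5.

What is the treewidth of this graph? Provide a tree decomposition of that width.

Every bag has size at most 4, so the width is 4 − 1 = 3 and tw(G) ≤ 3. On the other hand G contains the 4-clique {1, 2, 3, 5}. A clique must lie in a single bag of any decomposition, so no decomposition can have width below 3. Hence tw(G) = 3 exactly.

Treewidth 3.
Bags: B1 = {1, 2, 3, 5}  B2 = {1, 3, 4, 5}
Tree: B1–B2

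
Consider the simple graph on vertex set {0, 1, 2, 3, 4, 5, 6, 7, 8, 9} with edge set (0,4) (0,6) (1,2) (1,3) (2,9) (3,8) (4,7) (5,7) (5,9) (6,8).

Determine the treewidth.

A width-2 tree decomposition is:
Bags: B1 = {0, 4, 7}  B2 = {0, 5, 7}  B3 = {0, 5, 9}  B4 = {0, 2, 9}  B5 = {0, 1, 2}  B6 = {0, 1, 3}  B7 = {0, 3, 8}  B8 = {0, 6, 8}
Tree: B1–B2, B2–B3, B3–B4, B4–B5, B5–B6, B6–B7, B7–B8
Each bag holds 3 vertices, so the decomposition has width 2, which upper-bounds the treewidth. The edges 0–4–7–5–9–2–1–3–8–6–0 form a cycle, so G is not a tree and its treewidth is at least 2. Combining the bounds, tw(G) = 2.

2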